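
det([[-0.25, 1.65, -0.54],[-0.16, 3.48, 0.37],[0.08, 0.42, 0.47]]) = -0.011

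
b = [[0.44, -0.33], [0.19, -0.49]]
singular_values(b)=[0.73, 0.21]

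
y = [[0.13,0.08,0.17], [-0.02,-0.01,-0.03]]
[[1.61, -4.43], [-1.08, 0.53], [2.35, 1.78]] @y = [[0.3,0.17,0.41], [-0.15,-0.09,-0.20], [0.27,0.17,0.35]]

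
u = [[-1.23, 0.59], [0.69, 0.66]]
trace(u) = -0.57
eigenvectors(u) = [[-0.95,  -0.27],  [0.31,  -0.96]]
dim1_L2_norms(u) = [1.36, 0.95]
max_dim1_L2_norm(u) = 1.36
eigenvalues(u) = [-1.43, 0.86]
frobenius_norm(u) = 1.67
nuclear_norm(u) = 2.28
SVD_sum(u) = [[-1.30, 0.28], [0.52, -0.11]] + [[0.07, 0.31], [0.17, 0.77]]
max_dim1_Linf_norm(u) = 1.23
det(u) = -1.22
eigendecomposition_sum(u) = [[-1.30, 0.37], [0.43, -0.12]] + [[0.07, 0.22], [0.26, 0.78]]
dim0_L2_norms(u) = [1.41, 0.89]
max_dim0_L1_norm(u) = 1.92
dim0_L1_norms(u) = [1.92, 1.25]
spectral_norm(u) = 1.43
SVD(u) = [[-0.93,0.38], [0.38,0.93]] @ diag([1.4306787091563904, 0.851973257307179]) @ [[0.98, -0.21], [0.21, 0.98]]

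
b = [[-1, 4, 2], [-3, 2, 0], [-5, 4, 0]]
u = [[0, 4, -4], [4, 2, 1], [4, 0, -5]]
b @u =[[24, 4, -2], [8, -8, 14], [16, -12, 24]]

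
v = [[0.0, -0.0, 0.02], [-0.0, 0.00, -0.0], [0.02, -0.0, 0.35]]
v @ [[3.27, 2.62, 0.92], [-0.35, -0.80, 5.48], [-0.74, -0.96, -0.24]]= [[-0.01, -0.02, -0.00],[0.0, 0.0, 0.00],[-0.19, -0.28, -0.07]]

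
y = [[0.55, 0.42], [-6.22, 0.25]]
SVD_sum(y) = [[0.54, -0.02], [-6.22, 0.21]] + [[0.01,  0.44], [0.00,  0.04]]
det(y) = 2.75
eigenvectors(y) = [[0.02+0.25j, (0.02-0.25j)], [(-0.97+0j), -0.97-0.00j]]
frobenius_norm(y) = 6.26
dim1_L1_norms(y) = [0.97, 6.47]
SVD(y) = [[-0.09,1.00], [1.0,0.09]] @ diag([6.2478862885106174, 0.44013285021797754]) @ [[-1.00, 0.03], [0.03, 1.00]]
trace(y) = 0.80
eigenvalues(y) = [(0.4+1.61j), (0.4-1.61j)]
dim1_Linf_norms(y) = [0.55, 6.22]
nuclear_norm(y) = 6.69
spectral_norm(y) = 6.25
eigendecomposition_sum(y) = [[0.28+0.79j, (0.21-0.05j)],[(-3.11+0.77j), 0.13+0.82j]] + [[(0.28-0.79j), 0.21+0.05j], [-3.11-0.77j, 0.13-0.82j]]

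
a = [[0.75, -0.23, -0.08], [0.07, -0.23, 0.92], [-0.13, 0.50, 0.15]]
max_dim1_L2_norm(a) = 0.95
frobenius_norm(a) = 1.35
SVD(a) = [[0.13, 0.88, -0.45], [0.99, -0.13, 0.04], [-0.02, -0.45, -0.89]] @ diag([0.9528949775679264, 0.855626948557363, 0.41868088877835963]) @ [[0.18, -0.28, 0.94], [0.83, -0.47, -0.30], [-0.52, -0.84, -0.15]]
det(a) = -0.34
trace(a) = 0.67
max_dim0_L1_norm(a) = 1.15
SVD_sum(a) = [[0.02, -0.03, 0.12], [0.17, -0.27, 0.89], [-0.0, 0.01, -0.02]] + [[0.63, -0.35, -0.23],[-0.09, 0.05, 0.03],[-0.32, 0.18, 0.12]] + [[0.10, 0.16, 0.03], [-0.01, -0.01, -0.00], [0.20, 0.31, 0.06]]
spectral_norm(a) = 0.95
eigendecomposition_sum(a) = [[0.01, -0.06, 0.06], [0.07, -0.46, 0.49], [-0.04, 0.26, -0.27]] + [[0.53, -0.38, -0.57],[-0.14, 0.1, 0.15],[-0.20, 0.14, 0.21]] + [[0.21, 0.21, 0.43], [0.14, 0.14, 0.28], [0.10, 0.10, 0.21]]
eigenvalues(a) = [-0.73, 0.84, 0.56]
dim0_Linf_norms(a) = [0.75, 0.5, 0.92]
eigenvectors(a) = [[0.11, 0.91, 0.77], [0.87, -0.23, 0.51], [-0.48, -0.34, 0.38]]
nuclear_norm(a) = 2.23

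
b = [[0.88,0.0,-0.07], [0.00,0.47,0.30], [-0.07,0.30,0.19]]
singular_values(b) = [0.89, 0.65, 0.01]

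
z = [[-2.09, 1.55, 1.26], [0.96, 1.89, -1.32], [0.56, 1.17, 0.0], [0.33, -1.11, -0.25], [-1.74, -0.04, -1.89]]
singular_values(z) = [3.13, 2.82, 2.56]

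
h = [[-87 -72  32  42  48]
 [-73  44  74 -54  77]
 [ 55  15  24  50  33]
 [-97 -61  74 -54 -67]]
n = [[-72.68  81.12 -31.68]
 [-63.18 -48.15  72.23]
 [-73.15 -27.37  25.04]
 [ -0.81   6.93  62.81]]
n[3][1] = 6.93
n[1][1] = -48.15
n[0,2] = -31.68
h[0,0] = -87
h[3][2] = 74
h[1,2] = 74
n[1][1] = -48.15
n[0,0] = -72.68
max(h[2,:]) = 55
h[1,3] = -54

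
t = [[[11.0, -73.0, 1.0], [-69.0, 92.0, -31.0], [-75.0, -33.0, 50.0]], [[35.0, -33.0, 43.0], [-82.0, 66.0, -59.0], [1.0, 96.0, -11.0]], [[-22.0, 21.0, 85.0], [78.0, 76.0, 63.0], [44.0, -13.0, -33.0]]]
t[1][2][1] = 96.0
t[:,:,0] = [[11.0, -69.0, -75.0], [35.0, -82.0, 1.0], [-22.0, 78.0, 44.0]]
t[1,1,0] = -82.0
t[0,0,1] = -73.0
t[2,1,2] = 63.0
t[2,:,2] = [85.0, 63.0, -33.0]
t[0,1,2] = -31.0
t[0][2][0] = -75.0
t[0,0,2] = 1.0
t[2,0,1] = 21.0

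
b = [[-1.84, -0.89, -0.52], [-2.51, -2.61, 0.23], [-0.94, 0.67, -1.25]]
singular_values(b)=[4.12, 1.87, 0.08]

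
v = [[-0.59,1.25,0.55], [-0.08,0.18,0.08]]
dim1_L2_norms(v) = [1.49, 0.21]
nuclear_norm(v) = 1.51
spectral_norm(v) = 1.50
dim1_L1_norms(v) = [2.39, 0.34]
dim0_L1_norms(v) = [0.67, 1.43, 0.63]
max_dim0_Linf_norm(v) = 1.25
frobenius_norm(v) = 1.50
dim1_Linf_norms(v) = [1.25, 0.18]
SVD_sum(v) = [[-0.59, 1.25, 0.55], [-0.08, 0.18, 0.08]] + [[-0.0, -0.0, -0.0], [0.0, 0.0, 0.0]]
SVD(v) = [[-0.99, -0.14],[-0.14, 0.99]] @ diag([1.5027568003296494, 0.004690315873557302]) @ [[0.40, -0.84, -0.37],  [0.91, 0.3, 0.30]]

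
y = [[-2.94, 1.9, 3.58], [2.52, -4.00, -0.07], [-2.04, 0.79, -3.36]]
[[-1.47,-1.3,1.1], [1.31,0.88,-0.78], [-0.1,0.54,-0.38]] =y @ [[0.20, 0.04, -0.05], [-0.2, -0.19, 0.16], [-0.14, -0.23, 0.18]]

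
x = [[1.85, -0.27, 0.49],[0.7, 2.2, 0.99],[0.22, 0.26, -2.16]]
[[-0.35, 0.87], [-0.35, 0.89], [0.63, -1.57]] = x @[[-0.11,0.27], [0.01,-0.02], [-0.3,0.75]]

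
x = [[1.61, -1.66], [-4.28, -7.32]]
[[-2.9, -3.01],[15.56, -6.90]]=x @ [[-2.49, -0.56], [-0.67, 1.27]]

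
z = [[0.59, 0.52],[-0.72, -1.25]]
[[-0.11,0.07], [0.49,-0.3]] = z @ [[0.31, -0.19], [-0.57, 0.35]]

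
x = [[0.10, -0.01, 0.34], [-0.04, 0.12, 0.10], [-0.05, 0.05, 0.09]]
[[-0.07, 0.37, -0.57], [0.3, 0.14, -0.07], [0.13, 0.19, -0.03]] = x@[[-0.19, -1.6, -1.73], [2.47, -0.65, -0.21], [-0.08, 1.53, -1.16]]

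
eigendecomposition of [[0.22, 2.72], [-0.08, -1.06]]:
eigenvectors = [[1.00, -0.93],[-0.07, 0.37]]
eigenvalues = [0.02, -0.86]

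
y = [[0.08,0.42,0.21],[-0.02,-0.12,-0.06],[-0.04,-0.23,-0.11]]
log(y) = [[-5.46-1.24j, -7.34-7.66j, -2.58-3.72j], [(0.45+0.38j), (-2.8+2.32j), 1.36+1.13j], [0.28+0.69j, 4.49+4.24j, (-3.76+2.06j)]]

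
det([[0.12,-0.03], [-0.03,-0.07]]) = -0.009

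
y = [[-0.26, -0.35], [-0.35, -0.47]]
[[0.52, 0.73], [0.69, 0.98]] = y @ [[-0.21, -0.52],[-1.32, -1.69]]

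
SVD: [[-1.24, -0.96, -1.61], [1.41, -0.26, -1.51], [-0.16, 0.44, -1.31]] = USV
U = [[0.71, -0.62, -0.32], [0.54, 0.78, -0.32], [0.45, 0.06, 0.89]]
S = [2.63, 1.93, 0.82]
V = [[-0.08,-0.24,-0.97], [0.97,0.22,-0.13], [-0.24,0.95,-0.21]]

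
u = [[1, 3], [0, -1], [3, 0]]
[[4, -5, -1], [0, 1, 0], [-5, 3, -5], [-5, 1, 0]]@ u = [[1, 17], [0, -1], [-20, -18], [-5, -16]]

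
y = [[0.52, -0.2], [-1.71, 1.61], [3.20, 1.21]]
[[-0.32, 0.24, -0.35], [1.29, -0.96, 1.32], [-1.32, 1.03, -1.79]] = y @ [[-0.51, 0.39, -0.62], [0.26, -0.18, 0.16]]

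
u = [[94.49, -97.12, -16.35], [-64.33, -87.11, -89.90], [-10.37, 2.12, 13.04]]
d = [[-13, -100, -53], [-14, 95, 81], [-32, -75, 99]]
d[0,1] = -100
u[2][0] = -10.37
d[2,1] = -75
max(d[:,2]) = 99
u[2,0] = -10.37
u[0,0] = 94.49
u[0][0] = 94.49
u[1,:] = [-64.33, -87.11, -89.9]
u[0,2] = -16.35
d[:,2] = [-53, 81, 99]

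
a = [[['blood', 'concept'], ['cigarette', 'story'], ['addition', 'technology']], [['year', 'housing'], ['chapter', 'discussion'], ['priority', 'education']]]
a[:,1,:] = [['cigarette', 'story'], ['chapter', 'discussion']]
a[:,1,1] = ['story', 'discussion']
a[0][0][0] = 'blood'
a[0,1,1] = 'story'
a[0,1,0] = 'cigarette'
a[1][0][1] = 'housing'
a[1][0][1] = 'housing'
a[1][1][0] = 'chapter'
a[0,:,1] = ['concept', 'story', 'technology']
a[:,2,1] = ['technology', 'education']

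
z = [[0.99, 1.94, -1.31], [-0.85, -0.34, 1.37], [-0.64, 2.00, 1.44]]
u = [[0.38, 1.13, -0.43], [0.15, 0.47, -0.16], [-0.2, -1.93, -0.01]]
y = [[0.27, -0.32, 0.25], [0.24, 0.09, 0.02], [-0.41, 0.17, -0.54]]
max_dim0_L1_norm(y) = 0.92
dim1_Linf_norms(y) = [0.32, 0.24, 0.54]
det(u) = 0.00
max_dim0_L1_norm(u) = 3.53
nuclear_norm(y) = 1.25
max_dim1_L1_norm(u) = 2.14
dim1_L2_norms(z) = [2.54, 1.65, 2.55]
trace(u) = 0.84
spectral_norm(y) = 0.84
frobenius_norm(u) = 2.37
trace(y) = -0.18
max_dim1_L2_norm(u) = 1.94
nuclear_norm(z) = 5.59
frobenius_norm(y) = 0.89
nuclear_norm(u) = 2.79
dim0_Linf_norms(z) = [0.99, 2.0, 1.44]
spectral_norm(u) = 2.33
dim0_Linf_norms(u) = [0.38, 1.93, 0.43]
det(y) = -0.03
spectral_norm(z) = 2.90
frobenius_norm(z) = 3.96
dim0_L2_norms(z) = [1.45, 2.81, 2.38]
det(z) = -0.01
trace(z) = 2.09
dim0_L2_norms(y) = [0.55, 0.37, 0.6]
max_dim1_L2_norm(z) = 2.55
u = y @ z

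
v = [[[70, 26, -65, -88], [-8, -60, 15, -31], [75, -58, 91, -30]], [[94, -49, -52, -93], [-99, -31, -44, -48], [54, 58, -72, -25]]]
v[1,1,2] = -44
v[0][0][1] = 26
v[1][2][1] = 58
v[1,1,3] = -48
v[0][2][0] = 75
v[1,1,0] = -99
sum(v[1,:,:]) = -307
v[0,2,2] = 91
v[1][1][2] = -44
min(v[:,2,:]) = -72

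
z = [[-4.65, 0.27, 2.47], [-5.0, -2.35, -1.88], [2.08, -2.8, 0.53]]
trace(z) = -6.47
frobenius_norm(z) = 8.62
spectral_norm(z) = 7.18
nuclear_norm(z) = 13.82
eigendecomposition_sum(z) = [[0.36+0.00j, -0.30+0.00j, (0.59+0j)], [(-0.76+0j), (0.63-0j), (-1.26-0j)], [(1.18+0j), -0.98+0.00j, 1.97+0.00j]] + [[-2.50-0.20j,0.28+1.36j,0.94+0.93j], [(-2.12-3.43j),-1.49+1.66j,(-0.31+2.1j)], [0.45-1.59j,-0.91+0.01j,-0.72+0.49j]] + [[-2.50+0.20j, (0.28-1.36j), 0.94-0.93j],[-2.12+3.43j, -1.49-1.66j, (-0.31-2.1j)],[0.45+1.59j, (-0.91-0.01j), -0.72-0.49j]]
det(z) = 76.58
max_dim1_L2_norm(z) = 5.84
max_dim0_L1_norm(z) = 11.73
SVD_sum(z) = [[-4.58, -0.56, 0.06], [-5.18, -0.63, 0.07], [1.71, 0.21, -0.02]] + [[-0.19, 1.68, 1.14],[0.23, -2.08, -1.42],[0.2, -1.81, -1.23]] + [[0.12, -0.85, 1.27], [-0.05, 0.36, -0.53], [0.17, -1.2, 1.79]]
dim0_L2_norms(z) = [7.14, 3.67, 3.15]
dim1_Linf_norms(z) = [4.65, 5.0, 2.8]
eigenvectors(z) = [[(-0.25+0j), 0.30-0.40j, (0.3+0.4j)], [(0.52+0j), (0.8+0j), (0.8-0j)], [-0.82+0.00j, (0.22+0.24j), (0.22-0.24j)]]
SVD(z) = [[-0.64, 0.52, 0.56], [-0.73, -0.64, -0.24], [0.24, -0.56, 0.79]] @ diag([7.178345460956593, 3.9196500954139175, 2.7218007959227255]) @ [[0.99,0.12,-0.01], [-0.09,0.82,0.56], [0.08,-0.56,0.83]]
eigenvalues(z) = [(2.95+0j), (-4.71+1.94j), (-4.71-1.94j)]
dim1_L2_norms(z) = [5.27, 5.84, 3.53]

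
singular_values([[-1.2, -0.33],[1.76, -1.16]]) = [2.29, 0.86]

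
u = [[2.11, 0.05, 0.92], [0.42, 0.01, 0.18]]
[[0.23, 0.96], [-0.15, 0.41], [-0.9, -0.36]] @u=[[0.89, 0.02, 0.38], [-0.14, -0.00, -0.06], [-2.05, -0.05, -0.89]]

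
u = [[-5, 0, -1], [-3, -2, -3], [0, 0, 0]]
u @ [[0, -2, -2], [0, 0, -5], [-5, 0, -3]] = [[5, 10, 13], [15, 6, 25], [0, 0, 0]]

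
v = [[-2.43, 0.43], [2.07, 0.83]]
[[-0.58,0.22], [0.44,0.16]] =v@[[0.23, -0.04], [-0.04, 0.29]]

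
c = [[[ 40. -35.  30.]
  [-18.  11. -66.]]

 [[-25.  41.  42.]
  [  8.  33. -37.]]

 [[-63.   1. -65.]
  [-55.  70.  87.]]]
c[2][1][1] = 70.0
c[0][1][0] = -18.0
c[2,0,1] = 1.0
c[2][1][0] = -55.0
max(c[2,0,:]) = 1.0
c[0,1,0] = -18.0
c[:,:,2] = [[30.0, -66.0], [42.0, -37.0], [-65.0, 87.0]]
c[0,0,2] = 30.0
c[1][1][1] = 33.0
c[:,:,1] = [[-35.0, 11.0], [41.0, 33.0], [1.0, 70.0]]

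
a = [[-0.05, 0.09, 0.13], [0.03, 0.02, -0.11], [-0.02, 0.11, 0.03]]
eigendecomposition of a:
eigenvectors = [[0.96+0.00j, (0.7+0j), (0.7-0j)], [0.09+0.00j, -0.27+0.35j, -0.27-0.35j], [(0.28+0j), 0.47+0.30j, (0.47-0.3j)]]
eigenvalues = [(-0+0j), 0.1j, -0.1j]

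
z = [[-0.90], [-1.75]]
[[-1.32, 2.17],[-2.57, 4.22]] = z@[[1.47, -2.41]]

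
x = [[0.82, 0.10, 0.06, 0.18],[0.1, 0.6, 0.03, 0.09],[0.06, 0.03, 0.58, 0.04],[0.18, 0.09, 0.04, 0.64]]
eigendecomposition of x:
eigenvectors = [[0.78, 0.32, -0.49, 0.22], [0.33, 0.49, 0.59, -0.55], [0.19, -0.03, 0.62, 0.76], [0.50, -0.81, 0.14, -0.27]]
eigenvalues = [0.99, 0.52, 0.57, 0.56]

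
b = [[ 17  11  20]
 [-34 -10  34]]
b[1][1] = -10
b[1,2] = 34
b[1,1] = -10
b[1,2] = 34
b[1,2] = 34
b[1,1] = -10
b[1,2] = 34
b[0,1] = 11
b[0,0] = 17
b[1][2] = 34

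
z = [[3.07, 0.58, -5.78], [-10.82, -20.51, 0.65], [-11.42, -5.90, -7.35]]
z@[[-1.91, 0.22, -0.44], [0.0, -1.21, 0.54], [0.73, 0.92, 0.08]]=[[-10.08, -5.34, -1.5], [21.14, 23.03, -6.26], [16.45, -2.14, 1.25]]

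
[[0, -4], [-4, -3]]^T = [[0, -4], [-4, -3]]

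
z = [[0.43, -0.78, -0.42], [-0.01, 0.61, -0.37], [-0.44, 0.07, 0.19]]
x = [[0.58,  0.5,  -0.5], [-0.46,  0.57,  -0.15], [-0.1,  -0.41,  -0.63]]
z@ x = [[0.65, -0.06, 0.17], [-0.25, 0.49, 0.15], [-0.31, -0.26, 0.09]]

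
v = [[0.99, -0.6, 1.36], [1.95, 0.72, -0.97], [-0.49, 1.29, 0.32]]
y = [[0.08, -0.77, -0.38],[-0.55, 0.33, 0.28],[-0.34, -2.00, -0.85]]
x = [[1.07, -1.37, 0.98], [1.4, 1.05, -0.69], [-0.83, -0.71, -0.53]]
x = v + y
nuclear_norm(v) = 5.45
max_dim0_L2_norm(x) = 1.95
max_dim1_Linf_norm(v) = 1.95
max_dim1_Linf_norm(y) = 2.0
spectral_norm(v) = 2.31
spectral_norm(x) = 2.14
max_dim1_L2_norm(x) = 2.0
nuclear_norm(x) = 4.83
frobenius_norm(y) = 2.46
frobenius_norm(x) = 3.00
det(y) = -0.00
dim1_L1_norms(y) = [1.23, 1.16, 3.19]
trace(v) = 2.03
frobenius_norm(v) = 3.23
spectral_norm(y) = 2.38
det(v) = 5.46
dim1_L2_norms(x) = [2.0, 1.88, 1.21]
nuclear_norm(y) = 3.02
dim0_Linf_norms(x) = [1.4, 1.37, 0.98]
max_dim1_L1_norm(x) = 3.42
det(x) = -3.04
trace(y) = -0.44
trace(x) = 1.59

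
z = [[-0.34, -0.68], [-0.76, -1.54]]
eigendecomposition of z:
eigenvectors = [[0.90, 0.40],[-0.44, 0.91]]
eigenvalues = [-0.0, -1.88]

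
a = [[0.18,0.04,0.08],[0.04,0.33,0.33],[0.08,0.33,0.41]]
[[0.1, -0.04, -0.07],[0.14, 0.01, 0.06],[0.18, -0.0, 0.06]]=a@[[0.39, -0.24, -0.44], [0.10, 0.08, 0.15], [0.29, -0.02, 0.1]]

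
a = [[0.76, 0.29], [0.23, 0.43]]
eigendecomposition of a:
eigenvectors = [[0.9,-0.52],[0.44,0.85]]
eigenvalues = [0.9, 0.29]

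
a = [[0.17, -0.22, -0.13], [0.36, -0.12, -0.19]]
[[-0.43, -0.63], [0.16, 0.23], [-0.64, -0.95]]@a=[[-0.3, 0.17, 0.18], [0.11, -0.06, -0.06], [-0.45, 0.25, 0.26]]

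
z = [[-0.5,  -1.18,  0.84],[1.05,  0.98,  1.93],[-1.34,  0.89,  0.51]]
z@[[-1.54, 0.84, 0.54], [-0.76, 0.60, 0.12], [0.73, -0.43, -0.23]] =[[2.28, -1.49, -0.60],[-0.95, 0.64, 0.24],[1.76, -0.81, -0.73]]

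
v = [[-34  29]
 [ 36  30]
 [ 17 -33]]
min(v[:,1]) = -33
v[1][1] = 30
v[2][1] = -33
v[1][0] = 36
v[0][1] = 29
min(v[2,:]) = -33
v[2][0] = 17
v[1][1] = 30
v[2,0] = 17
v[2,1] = -33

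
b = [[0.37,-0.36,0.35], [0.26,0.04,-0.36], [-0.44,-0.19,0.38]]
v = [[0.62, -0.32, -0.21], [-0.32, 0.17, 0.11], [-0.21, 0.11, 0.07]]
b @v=[[0.27, -0.14, -0.09],[0.22, -0.12, -0.08],[-0.29, 0.15, 0.1]]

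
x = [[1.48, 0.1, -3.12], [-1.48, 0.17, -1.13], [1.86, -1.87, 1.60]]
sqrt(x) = [[(1.42+0.05j),(-0.22+0.35j),-1.10+0.21j],[(-0.53+0.11j),0.51+0.75j,(-0.68+0.46j)],[0.54+0.04j,(-0.78+0.3j),1.36+0.18j]]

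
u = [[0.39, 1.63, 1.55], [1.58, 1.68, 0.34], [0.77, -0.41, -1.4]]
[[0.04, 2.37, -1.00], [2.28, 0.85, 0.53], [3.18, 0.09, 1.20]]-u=[[-0.35, 0.74, -2.55], [0.7, -0.83, 0.19], [2.41, 0.50, 2.6]]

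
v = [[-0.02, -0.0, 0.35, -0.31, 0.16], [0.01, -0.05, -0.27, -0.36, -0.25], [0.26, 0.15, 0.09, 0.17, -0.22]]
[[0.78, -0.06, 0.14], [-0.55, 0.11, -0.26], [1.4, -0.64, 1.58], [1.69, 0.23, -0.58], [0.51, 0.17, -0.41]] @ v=[[0.02, 0.02, 0.3, -0.2, 0.11], [-0.06, -0.04, -0.25, 0.09, -0.06], [0.38, 0.27, 0.8, 0.07, 0.04], [-0.18, -0.10, 0.48, -0.71, 0.34], [-0.12, -0.07, 0.1, -0.29, 0.13]]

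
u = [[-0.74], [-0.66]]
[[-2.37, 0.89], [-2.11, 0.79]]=u @[[3.20, -1.2]]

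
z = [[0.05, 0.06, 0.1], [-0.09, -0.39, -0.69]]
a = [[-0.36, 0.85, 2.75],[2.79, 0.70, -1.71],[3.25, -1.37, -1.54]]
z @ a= [[0.47, -0.05, -0.12], [-3.30, 0.6, 1.48]]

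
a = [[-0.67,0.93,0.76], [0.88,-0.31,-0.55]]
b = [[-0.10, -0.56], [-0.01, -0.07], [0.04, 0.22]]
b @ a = [[-0.43, 0.08, 0.23],[-0.05, 0.01, 0.03],[0.17, -0.03, -0.09]]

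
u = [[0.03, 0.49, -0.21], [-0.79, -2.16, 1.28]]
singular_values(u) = [2.68, 0.14]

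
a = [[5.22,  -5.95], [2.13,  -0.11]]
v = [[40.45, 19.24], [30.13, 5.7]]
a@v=[[31.88, 66.52], [82.84, 40.35]]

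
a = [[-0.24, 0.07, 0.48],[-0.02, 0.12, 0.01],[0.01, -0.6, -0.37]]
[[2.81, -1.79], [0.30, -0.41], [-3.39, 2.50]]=a@ [[0.39, 2.48], [2.12, -2.85], [5.74, -2.08]]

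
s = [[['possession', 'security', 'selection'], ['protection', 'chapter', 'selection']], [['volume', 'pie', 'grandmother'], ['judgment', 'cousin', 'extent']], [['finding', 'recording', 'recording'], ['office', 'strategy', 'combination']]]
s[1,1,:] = ['judgment', 'cousin', 'extent']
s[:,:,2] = [['selection', 'selection'], ['grandmother', 'extent'], ['recording', 'combination']]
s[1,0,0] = 'volume'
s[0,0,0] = 'possession'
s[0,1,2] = 'selection'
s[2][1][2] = 'combination'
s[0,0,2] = 'selection'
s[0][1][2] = 'selection'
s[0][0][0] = 'possession'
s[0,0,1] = 'security'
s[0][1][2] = 'selection'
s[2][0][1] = 'recording'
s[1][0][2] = 'grandmother'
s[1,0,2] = 'grandmother'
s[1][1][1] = 'cousin'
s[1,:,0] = ['volume', 'judgment']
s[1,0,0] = 'volume'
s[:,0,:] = [['possession', 'security', 'selection'], ['volume', 'pie', 'grandmother'], ['finding', 'recording', 'recording']]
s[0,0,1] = 'security'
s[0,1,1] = 'chapter'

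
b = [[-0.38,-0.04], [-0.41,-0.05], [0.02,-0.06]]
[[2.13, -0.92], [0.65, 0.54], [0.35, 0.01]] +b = [[1.75, -0.96],[0.24, 0.49],[0.37, -0.05]]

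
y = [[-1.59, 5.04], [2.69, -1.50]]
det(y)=-11.173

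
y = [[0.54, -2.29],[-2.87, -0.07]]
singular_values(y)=[2.97, 2.22]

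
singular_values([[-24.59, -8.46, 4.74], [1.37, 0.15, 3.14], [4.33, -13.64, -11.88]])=[26.56, 18.53, 2.75]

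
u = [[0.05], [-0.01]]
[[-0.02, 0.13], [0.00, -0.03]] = u @ [[-0.48, 2.56]]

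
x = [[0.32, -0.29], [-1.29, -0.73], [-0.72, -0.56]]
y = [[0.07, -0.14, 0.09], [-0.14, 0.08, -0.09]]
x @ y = [[0.06, -0.07, 0.05], [0.01, 0.12, -0.05], [0.03, 0.06, -0.01]]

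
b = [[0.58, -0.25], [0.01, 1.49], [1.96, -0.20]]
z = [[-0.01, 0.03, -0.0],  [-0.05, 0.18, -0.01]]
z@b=[[-0.01, 0.05], [-0.05, 0.28]]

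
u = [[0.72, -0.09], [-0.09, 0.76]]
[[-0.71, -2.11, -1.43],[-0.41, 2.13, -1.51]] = u @ [[-1.07, -2.62, -2.27], [-0.66, 2.49, -2.25]]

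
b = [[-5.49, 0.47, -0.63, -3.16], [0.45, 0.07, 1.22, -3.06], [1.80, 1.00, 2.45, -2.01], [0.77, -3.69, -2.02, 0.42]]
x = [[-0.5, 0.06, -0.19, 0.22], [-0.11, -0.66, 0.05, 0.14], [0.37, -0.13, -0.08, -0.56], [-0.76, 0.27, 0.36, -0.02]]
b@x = [[4.86, -1.41, -0.02, -0.73], [2.54, -1.0, -1.28, -0.51], [1.42, -1.41, -1.21, -0.8], [-1.05, 2.86, -0.02, 0.78]]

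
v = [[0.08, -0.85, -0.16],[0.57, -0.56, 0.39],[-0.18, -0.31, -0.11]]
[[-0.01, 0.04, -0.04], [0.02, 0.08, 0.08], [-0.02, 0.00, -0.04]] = v@ [[0.11, 0.07, 0.11], [0.03, -0.05, 0.04], [-0.06, 0.02, 0.11]]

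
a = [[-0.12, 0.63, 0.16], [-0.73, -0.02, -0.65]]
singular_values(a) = [0.98, 0.66]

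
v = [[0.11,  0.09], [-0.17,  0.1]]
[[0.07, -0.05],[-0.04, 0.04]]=v @ [[0.39, -0.34],[0.31, -0.15]]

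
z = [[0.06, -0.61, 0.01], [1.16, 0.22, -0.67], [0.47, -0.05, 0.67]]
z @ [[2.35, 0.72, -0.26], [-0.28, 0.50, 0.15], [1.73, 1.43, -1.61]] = [[0.33, -0.25, -0.12], [1.51, -0.01, 0.81], [2.28, 1.27, -1.21]]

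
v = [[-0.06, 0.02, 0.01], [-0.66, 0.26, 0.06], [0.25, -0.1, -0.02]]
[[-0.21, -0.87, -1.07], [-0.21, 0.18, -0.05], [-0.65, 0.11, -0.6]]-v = [[-0.15, -0.89, -1.08], [0.45, -0.08, -0.11], [-0.9, 0.21, -0.58]]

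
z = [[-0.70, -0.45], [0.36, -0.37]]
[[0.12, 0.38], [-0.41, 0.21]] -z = [[0.82, 0.83], [-0.77, 0.58]]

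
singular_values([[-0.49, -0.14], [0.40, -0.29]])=[0.64, 0.31]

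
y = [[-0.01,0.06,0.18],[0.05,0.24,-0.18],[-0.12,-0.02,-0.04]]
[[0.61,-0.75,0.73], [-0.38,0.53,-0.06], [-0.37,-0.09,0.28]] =y @ [[1.9, 2.17, -3.79], [0.50, -1.03, 2.74], [3.31, -3.7, 2.94]]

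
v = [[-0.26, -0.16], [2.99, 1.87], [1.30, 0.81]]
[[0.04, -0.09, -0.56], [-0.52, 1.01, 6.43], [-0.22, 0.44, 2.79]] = v @ [[-0.11, -0.3, 1.93], [-0.1, 1.02, 0.35]]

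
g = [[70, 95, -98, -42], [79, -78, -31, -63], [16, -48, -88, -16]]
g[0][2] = -98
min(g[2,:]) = -88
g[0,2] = -98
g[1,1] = -78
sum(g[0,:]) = 25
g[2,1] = -48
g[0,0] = 70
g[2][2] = -88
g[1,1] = -78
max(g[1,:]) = 79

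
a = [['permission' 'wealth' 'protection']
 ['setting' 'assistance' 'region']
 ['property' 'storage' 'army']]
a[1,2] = 'region'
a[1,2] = 'region'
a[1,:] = ['setting', 'assistance', 'region']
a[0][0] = 'permission'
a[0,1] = 'wealth'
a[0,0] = 'permission'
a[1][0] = 'setting'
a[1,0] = 'setting'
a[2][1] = 'storage'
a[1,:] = ['setting', 'assistance', 'region']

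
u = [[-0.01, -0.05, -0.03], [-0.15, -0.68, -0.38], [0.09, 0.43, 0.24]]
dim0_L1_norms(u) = [0.25, 1.16, 0.65]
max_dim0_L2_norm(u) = 0.81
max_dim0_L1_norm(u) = 1.16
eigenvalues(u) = [-0.45, 0.0, -0.0]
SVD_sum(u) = [[-0.01, -0.05, -0.03], [-0.15, -0.68, -0.38], [0.09, 0.43, 0.24]] + [[0.0, -0.00, -0.00], [-0.0, 0.00, 0.00], [-0.0, 0.00, 0.0]] + [[-0.00,0.00,-0.0], [-0.00,0.00,-0.0], [-0.0,0.00,-0.00]]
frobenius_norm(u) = 0.94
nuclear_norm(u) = 0.95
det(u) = 0.00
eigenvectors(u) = [[0.06, 0.54, 0.31],[0.84, 0.31, -0.52],[-0.53, -0.78, 0.80]]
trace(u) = -0.45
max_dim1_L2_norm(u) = 0.79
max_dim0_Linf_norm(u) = 0.68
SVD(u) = [[-0.06, 0.28, 0.96], [-0.84, -0.53, 0.1], [0.53, -0.8, 0.27]] @ diag([0.9398827411810418, 0.004148460178859181, 0.0017953016892582805]) @ [[0.19,0.86,0.48], [0.98,-0.13,-0.15], [-0.07,0.5,-0.86]]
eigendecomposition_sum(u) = [[-0.01, -0.05, -0.03], [-0.15, -0.68, -0.38], [0.1, 0.43, 0.24]] + [[0.0, -0.00, -0.00], [0.00, -0.00, -0.00], [-0.0, 0.00, 0.0]] + [[-0.00, -0.0, -0.0], [0.00, 0.00, 0.0], [-0.00, -0.00, -0.0]]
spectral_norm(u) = 0.94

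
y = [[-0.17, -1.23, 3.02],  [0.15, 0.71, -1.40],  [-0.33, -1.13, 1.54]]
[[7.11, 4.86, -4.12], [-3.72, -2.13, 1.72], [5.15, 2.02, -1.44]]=y @ [[-0.01, -0.89, -2.94], [-3.03, 1.33, 0.12], [1.12, 2.10, -1.48]]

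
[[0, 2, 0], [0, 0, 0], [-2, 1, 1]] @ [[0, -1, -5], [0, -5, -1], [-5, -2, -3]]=[[0, -10, -2], [0, 0, 0], [-5, -5, 6]]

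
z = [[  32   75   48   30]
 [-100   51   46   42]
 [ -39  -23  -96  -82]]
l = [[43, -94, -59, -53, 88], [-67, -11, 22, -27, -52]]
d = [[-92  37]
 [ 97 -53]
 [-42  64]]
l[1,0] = -67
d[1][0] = 97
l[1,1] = -11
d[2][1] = 64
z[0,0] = 32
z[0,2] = 48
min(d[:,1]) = -53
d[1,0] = 97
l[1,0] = -67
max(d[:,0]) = 97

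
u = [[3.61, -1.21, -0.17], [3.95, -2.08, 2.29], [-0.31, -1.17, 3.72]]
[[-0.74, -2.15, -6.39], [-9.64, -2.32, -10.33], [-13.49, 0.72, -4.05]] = u@[[0.48, -1.77, -2.84], [2.44, -3.36, -2.88], [-2.82, -1.01, -2.23]]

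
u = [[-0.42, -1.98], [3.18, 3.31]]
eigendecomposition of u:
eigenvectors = [[(0.46-0.41j), (0.46+0.41j)], [(-0.79+0j), -0.79-0.00j]]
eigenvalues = [(1.45+1.68j), (1.45-1.68j)]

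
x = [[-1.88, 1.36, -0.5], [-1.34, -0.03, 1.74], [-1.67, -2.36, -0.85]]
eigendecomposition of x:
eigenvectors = [[-0.74+0.00j, -0.31-0.08j, -0.31+0.08j],  [(0.07+0j), 0.01-0.65j, 0.01+0.65j],  [(-0.67+0j), (0.69+0j), 0.69-0.00j]]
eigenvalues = [(-2.46+0j), (-0.15+2.45j), (-0.15-2.45j)]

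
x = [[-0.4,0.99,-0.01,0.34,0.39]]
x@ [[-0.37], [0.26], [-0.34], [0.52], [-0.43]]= [[0.42]]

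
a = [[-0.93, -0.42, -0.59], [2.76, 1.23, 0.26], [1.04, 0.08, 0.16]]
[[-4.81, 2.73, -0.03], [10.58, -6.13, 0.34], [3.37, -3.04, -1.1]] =a@ [[2.71, -2.85, -1.27], [2.0, 1.70, 3.17], [2.45, -1.35, -0.20]]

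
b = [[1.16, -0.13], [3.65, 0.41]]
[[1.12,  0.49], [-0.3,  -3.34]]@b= [[3.09, 0.06], [-12.54, -1.33]]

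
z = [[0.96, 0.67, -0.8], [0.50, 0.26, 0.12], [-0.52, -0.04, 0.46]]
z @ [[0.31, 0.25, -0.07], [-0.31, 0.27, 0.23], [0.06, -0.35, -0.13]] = [[0.04, 0.70, 0.19], [0.08, 0.15, 0.01], [-0.12, -0.30, -0.03]]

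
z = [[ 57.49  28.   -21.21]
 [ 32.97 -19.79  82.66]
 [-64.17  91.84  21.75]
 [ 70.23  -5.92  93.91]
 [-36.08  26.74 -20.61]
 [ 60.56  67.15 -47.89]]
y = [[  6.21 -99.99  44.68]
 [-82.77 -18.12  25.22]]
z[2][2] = 21.75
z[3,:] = [70.23, -5.92, 93.91]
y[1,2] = 25.22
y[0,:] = [6.21, -99.99, 44.68]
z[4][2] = -20.61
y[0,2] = 44.68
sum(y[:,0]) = -76.56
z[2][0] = -64.17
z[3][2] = 93.91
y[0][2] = 44.68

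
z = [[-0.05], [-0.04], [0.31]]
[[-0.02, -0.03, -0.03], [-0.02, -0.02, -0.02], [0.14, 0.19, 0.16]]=z @ [[0.44, 0.62, 0.53]]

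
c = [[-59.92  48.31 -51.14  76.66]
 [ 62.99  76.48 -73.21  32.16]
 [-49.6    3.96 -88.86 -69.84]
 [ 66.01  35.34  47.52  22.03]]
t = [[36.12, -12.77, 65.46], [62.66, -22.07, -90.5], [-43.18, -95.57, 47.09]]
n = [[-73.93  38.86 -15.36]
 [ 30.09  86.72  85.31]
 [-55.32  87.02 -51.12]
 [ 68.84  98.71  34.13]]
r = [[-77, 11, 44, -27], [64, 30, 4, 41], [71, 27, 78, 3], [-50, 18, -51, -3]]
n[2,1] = 87.02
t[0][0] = 36.12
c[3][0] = 66.01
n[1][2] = 85.31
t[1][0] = 62.66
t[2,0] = -43.18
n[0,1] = 38.86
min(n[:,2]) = -51.12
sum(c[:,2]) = -165.68999999999997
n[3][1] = 98.71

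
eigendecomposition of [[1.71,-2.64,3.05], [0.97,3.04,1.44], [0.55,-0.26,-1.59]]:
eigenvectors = [[(0.82+0j), 0.82-0.00j, (-0.66+0j)], [-0.15-0.54j, -0.15+0.54j, -0.08+0.00j], [0.11-0.01j, (0.11+0.01j), (0.74+0j)]]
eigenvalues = [(2.61+1.67j), (2.61-1.67j), (-2.05+0j)]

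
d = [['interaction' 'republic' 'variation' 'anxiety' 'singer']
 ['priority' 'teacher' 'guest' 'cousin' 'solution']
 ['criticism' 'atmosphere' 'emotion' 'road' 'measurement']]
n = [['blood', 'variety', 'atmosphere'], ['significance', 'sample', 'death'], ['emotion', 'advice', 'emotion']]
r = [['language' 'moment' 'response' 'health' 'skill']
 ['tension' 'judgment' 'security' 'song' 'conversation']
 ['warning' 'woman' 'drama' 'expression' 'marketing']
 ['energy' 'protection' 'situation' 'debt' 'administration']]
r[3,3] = 'debt'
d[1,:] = ['priority', 'teacher', 'guest', 'cousin', 'solution']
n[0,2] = 'atmosphere'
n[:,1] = ['variety', 'sample', 'advice']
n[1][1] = 'sample'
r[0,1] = 'moment'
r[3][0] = 'energy'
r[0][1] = 'moment'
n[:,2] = ['atmosphere', 'death', 'emotion']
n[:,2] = ['atmosphere', 'death', 'emotion']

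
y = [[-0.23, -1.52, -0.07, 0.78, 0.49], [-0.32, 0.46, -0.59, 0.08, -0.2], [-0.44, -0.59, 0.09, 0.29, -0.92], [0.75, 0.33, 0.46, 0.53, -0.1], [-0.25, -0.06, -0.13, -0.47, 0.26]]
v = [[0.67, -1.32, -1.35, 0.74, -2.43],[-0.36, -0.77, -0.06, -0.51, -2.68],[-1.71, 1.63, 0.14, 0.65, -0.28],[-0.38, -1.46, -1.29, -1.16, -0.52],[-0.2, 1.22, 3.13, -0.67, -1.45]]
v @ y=[[2.02, -0.44, 1.27, 1.56, 1.13], [0.64, 0.22, 0.59, 0.63, -0.61], [0.37, 3.50, -0.49, -0.69, -1.43], [0.38, 0.32, 0.31, -1.16, 1.27], [-1.86, -1.12, -0.54, 1.18, -3.53]]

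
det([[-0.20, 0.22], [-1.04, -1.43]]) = 0.515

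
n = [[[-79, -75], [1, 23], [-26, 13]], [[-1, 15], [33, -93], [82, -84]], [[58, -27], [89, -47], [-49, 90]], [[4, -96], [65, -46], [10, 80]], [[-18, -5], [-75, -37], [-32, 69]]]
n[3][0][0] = 4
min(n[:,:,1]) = -96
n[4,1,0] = -75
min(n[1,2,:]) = -84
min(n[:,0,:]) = -96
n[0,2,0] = -26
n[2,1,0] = 89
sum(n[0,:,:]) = -143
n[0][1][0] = 1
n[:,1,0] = [1, 33, 89, 65, -75]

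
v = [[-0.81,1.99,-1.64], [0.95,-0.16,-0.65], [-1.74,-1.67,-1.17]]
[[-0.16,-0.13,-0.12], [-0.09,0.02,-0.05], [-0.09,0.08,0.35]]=v @ [[-0.02, 0.01, -0.08], [-0.0, -0.06, -0.11], [0.11, -0.00, -0.02]]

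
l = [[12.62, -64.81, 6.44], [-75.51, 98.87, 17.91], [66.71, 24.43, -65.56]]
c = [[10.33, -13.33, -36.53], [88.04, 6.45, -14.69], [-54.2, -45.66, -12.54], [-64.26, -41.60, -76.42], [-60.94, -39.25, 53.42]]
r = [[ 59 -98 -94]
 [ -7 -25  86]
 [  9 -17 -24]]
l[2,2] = -65.56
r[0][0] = 59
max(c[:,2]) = 53.42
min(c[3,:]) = -76.42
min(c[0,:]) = -36.53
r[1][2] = 86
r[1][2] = 86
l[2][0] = 66.71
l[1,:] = [-75.51, 98.87, 17.91]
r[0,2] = -94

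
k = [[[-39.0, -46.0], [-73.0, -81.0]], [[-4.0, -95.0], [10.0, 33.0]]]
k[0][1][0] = -73.0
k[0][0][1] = -46.0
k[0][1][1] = -81.0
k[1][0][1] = -95.0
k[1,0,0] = -4.0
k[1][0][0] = -4.0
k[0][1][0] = -73.0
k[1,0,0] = -4.0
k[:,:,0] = [[-39.0, -73.0], [-4.0, 10.0]]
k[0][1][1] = -81.0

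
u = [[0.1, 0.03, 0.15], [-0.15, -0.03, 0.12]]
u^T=[[0.1, -0.15], [0.03, -0.03], [0.15, 0.12]]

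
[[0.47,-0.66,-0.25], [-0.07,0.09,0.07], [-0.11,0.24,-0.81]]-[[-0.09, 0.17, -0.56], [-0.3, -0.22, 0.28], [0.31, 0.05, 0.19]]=[[0.56, -0.83, 0.31], [0.23, 0.31, -0.21], [-0.42, 0.19, -1.00]]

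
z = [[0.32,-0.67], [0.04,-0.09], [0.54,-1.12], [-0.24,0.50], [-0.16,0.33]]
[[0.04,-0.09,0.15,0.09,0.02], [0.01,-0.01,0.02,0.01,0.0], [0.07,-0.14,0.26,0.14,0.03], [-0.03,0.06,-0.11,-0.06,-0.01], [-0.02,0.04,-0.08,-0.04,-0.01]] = z @ [[0.03, -0.06, 0.10, 0.06, 0.01], [-0.05, 0.1, -0.18, -0.1, -0.02]]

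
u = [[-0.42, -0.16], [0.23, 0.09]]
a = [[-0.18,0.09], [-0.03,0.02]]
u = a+[[-0.24,-0.25], [0.26,0.07]]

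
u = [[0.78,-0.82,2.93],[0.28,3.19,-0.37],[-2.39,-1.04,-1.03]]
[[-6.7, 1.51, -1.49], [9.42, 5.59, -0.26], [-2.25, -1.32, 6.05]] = u @[[0.47, -0.87, -2.73], [2.72, 1.98, 0.19], [-1.65, 1.3, 0.27]]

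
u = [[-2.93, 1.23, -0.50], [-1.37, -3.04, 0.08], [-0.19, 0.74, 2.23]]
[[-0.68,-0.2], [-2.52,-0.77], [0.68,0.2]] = u@[[0.47, 0.14], [0.62, 0.19], [0.14, 0.04]]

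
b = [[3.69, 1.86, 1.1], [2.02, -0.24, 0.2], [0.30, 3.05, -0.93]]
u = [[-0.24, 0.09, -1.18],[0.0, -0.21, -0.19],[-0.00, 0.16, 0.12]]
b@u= [[-0.89, 0.12, -4.58], [-0.48, 0.26, -2.31], [-0.07, -0.76, -1.05]]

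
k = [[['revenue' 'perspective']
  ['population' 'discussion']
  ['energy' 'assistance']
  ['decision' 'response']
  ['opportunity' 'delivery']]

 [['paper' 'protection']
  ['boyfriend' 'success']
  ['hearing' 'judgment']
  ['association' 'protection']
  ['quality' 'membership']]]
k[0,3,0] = 'decision'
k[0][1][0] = 'population'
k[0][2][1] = 'assistance'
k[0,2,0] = 'energy'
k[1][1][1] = 'success'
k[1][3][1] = 'protection'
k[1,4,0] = 'quality'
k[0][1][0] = 'population'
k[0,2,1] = 'assistance'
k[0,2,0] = 'energy'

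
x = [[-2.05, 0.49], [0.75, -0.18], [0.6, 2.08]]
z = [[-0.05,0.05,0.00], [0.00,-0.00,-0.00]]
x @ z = [[0.1, -0.1, 0.00],[-0.04, 0.04, 0.00],[-0.03, 0.03, 0.00]]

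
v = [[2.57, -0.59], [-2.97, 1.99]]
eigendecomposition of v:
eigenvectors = [[0.48, 0.34], [-0.87, 0.94]]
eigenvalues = [3.64, 0.92]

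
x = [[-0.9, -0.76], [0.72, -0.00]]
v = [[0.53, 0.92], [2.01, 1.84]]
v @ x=[[0.19, -0.4], [-0.48, -1.53]]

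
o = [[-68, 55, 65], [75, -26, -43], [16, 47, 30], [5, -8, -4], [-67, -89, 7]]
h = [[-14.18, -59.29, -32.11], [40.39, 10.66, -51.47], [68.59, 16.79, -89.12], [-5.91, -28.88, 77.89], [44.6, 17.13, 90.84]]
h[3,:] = [-5.91, -28.88, 77.89]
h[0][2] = -32.11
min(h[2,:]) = -89.12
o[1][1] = -26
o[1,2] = -43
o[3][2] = -4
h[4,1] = 17.13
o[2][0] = 16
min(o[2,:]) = 16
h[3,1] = -28.88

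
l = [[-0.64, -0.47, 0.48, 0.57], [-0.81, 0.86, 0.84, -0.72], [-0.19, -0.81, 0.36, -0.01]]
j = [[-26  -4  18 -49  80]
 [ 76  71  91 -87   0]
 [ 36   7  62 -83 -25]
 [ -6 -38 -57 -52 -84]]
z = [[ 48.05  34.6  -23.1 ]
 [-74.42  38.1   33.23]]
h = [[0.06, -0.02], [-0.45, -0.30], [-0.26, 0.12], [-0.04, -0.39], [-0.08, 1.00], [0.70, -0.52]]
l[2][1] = -0.811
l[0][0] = -0.638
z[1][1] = 38.1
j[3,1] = -38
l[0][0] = -0.638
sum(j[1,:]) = 151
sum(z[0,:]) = 59.550000000000004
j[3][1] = -38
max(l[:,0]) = -0.189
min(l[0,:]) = -0.638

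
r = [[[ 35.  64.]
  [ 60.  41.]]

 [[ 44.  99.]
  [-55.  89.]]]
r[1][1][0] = -55.0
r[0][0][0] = 35.0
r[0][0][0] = 35.0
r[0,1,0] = 60.0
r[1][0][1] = 99.0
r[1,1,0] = -55.0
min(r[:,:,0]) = -55.0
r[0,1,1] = 41.0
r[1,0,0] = 44.0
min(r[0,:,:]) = 35.0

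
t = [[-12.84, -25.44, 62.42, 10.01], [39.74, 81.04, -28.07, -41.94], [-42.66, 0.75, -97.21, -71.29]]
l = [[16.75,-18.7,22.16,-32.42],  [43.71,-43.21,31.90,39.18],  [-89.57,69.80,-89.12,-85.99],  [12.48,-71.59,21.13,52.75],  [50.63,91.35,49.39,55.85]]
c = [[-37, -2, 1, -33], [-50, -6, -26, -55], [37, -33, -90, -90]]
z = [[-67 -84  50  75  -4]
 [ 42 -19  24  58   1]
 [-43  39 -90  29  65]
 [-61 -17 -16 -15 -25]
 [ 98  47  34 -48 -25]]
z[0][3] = 75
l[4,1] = 91.35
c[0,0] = -37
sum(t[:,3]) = -103.22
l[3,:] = [12.48, -71.59, 21.13, 52.75]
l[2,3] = -85.99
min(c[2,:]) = -90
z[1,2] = 24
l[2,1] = 69.8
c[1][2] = -26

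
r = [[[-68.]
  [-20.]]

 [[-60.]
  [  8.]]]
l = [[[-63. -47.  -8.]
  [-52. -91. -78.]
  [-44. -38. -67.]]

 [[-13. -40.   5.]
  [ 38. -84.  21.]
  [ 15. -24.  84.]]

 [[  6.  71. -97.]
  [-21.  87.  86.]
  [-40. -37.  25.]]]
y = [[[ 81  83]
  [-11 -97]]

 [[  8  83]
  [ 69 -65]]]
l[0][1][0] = -52.0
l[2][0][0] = 6.0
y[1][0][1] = 83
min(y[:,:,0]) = -11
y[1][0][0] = 8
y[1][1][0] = 69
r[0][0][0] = -68.0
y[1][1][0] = 69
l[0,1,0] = -52.0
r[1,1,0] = 8.0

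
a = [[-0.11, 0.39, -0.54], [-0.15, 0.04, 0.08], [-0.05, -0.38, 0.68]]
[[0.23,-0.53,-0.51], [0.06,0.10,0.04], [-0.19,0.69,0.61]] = a@[[-0.07, 0.28, 0.25], [0.82, 0.68, 0.07], [0.18, 1.42, 0.95]]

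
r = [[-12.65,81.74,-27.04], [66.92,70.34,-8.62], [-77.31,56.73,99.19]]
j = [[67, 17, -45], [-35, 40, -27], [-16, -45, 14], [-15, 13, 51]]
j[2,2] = 14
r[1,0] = 66.92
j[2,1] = -45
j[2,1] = -45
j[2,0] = -16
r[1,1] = 70.34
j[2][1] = -45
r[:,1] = [81.74, 70.34, 56.73]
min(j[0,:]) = -45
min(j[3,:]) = -15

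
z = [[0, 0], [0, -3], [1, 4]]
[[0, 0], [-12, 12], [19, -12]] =z @[[3, 4], [4, -4]]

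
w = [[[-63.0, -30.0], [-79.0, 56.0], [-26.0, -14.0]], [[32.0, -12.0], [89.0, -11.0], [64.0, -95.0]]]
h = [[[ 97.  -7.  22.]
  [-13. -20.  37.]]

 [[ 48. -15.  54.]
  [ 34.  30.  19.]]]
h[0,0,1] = -7.0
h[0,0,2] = 22.0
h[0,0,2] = 22.0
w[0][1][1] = 56.0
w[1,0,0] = 32.0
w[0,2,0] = -26.0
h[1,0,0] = 48.0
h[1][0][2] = 54.0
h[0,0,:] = [97.0, -7.0, 22.0]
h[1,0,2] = 54.0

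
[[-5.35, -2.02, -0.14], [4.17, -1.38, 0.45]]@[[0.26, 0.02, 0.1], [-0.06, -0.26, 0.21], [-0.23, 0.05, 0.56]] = [[-1.24, 0.41, -1.04], [1.06, 0.46, 0.38]]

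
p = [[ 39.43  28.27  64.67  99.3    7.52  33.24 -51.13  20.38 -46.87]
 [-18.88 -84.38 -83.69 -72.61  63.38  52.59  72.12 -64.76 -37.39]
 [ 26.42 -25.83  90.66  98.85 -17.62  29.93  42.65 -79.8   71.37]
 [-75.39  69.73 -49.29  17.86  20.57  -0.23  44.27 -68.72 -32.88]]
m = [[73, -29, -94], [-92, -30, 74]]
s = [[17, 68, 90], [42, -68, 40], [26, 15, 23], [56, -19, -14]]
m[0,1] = -29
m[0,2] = -94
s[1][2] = 40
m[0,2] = -94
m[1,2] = 74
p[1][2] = -83.69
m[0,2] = -94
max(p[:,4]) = 63.38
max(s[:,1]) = 68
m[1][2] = 74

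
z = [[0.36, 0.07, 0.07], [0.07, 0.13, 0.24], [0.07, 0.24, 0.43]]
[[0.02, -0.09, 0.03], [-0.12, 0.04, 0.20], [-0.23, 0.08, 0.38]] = z @[[0.18, -0.25, -0.20],[-0.07, -0.33, 1.07],[-0.52, 0.4, 0.32]]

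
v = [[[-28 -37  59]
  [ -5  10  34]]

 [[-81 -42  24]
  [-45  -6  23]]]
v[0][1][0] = -5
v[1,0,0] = -81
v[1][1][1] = -6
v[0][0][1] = -37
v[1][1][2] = 23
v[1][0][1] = -42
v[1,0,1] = -42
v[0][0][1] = -37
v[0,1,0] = -5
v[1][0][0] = -81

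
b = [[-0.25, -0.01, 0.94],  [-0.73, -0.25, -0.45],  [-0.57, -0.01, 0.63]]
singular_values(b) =[1.26, 0.93, 0.08]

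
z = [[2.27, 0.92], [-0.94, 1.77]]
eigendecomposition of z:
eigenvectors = [[(-0.19-0.68j), -0.19+0.68j], [0.71+0.00j, (0.71-0j)]]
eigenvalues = [(2.02+0.9j), (2.02-0.9j)]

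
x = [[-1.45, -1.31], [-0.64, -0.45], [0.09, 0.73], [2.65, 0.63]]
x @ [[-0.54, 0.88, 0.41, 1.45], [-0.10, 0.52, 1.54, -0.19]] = [[0.91, -1.96, -2.61, -1.85], [0.39, -0.8, -0.96, -0.84], [-0.12, 0.46, 1.16, -0.01], [-1.49, 2.66, 2.06, 3.72]]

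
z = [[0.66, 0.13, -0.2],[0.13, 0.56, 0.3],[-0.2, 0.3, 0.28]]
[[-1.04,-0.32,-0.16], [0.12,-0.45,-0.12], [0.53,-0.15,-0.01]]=z@[[-0.89, -0.11, 0.34], [-0.58, -1.07, -0.98], [1.88, 0.54, 1.27]]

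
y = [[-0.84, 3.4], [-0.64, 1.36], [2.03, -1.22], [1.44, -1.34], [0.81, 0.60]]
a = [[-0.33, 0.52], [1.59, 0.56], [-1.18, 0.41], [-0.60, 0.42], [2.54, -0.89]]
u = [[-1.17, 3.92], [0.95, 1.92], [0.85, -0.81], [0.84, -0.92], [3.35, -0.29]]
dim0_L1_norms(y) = [5.76, 7.92]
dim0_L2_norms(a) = [3.29, 1.31]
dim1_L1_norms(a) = [0.85, 2.15, 1.59, 1.02, 3.43]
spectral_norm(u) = 4.87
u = y + a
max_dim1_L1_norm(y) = 4.24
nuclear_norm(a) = 4.46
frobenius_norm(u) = 5.96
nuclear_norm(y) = 6.53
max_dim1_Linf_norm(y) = 3.4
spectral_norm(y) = 4.63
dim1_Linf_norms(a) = [0.52, 1.59, 1.18, 0.6, 2.54]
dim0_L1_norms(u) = [7.16, 7.86]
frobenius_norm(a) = 3.54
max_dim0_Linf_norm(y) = 3.4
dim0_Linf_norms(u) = [3.35, 3.92]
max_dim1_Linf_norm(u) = 3.92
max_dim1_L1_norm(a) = 3.43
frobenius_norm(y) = 5.00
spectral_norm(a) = 3.37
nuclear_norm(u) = 8.31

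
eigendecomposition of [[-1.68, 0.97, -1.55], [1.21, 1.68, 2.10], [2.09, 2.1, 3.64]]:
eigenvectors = [[0.12, -0.93, -0.69],[-0.54, 0.14, -0.34],[-0.84, 0.33, 0.64]]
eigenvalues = [4.68, -1.27, 0.23]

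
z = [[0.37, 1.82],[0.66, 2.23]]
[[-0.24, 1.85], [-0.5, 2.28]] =z@[[-1.00, 0.07], [0.07, 1.00]]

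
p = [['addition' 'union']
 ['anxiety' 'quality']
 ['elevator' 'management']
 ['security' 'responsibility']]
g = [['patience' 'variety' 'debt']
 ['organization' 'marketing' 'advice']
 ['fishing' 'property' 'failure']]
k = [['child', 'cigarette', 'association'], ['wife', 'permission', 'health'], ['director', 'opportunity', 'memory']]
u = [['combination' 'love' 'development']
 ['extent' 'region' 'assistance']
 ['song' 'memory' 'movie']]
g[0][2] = 'debt'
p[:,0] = ['addition', 'anxiety', 'elevator', 'security']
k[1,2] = 'health'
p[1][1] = 'quality'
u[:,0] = ['combination', 'extent', 'song']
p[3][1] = 'responsibility'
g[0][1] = 'variety'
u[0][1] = 'love'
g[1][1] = 'marketing'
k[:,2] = ['association', 'health', 'memory']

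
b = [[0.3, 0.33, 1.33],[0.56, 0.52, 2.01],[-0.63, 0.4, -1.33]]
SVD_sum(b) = [[0.41, 0.17, 1.32], [0.63, 0.25, 2.02], [-0.41, -0.17, -1.33]] + [[-0.07,0.18,-0.00], [-0.10,0.25,-0.00], [-0.22,0.57,-0.0]] + [[-0.04, -0.02, 0.01], [0.03, 0.01, -0.01], [0.0, 0.0, -0.00]]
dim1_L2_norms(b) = [1.4, 2.15, 1.53]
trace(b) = -0.51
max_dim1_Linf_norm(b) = 2.01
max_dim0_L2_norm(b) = 2.75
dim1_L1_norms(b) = [1.96, 3.09, 2.36]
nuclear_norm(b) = 3.65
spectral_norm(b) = 2.90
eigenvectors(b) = [[-0.43, -0.88, 0.51], [-0.61, -0.32, 0.86], [0.67, 0.35, 0.01]]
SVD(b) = [[-0.48, -0.28, 0.83], [-0.73, -0.39, -0.55], [0.48, -0.88, -0.02]] @ diag([2.9042098111784136, 0.6929071919229485, 0.056080264233515684]) @ [[-0.3, -0.12, -0.95], [0.36, -0.93, 0.01], [-0.89, -0.34, 0.32]]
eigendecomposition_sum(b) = [[0.44,-0.27,0.87], [0.62,-0.39,1.23], [-0.68,0.42,-1.34]] + [[-0.14,0.08,-0.01], [-0.05,0.03,-0.01], [0.05,-0.03,0.01]] + [[-0.01, 0.52, 0.47], [-0.01, 0.88, 0.79], [-0.00, 0.01, 0.01]]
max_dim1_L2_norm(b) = 2.15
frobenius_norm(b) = 2.99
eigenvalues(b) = [-1.29, -0.1, 0.88]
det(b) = 0.11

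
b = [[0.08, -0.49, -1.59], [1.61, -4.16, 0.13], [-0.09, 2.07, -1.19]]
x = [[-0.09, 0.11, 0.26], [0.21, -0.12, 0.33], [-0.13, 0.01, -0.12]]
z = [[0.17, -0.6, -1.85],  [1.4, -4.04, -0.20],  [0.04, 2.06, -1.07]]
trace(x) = -0.33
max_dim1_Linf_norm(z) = 4.04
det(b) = -5.26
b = z + x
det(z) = -5.72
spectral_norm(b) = 4.93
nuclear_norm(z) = 7.47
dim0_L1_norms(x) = [0.43, 0.24, 0.71]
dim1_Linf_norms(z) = [1.85, 4.04, 2.06]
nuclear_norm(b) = 7.43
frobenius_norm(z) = 5.25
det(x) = -0.01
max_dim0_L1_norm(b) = 6.72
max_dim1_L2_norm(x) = 0.41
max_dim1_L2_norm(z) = 4.28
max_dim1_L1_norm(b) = 5.9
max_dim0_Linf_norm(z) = 4.04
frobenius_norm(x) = 0.54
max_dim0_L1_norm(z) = 6.7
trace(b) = -5.27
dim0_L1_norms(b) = [1.78, 6.72, 2.91]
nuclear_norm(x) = 0.78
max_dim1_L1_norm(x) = 0.66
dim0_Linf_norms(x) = [0.21, 0.12, 0.33]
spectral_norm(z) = 4.74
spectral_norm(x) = 0.47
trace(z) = -4.94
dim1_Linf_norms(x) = [0.26, 0.33, 0.13]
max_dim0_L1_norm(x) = 0.71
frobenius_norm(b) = 5.33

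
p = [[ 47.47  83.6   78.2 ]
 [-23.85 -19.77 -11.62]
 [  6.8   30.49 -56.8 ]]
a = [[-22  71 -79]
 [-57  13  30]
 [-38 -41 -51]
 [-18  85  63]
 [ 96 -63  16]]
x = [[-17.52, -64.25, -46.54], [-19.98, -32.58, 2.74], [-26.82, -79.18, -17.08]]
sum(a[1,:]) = -14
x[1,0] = -19.98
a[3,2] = 63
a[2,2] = -51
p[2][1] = 30.49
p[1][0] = -23.85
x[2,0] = -26.82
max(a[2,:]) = -38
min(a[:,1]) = -63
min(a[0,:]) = -79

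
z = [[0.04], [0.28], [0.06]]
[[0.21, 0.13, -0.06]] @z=[[0.04]]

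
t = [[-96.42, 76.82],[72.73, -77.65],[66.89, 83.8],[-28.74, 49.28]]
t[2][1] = 83.8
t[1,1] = -77.65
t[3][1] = 49.28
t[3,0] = -28.74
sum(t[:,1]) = 132.25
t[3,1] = 49.28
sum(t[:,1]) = 132.25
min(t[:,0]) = -96.42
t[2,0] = 66.89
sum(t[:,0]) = 14.460000000000004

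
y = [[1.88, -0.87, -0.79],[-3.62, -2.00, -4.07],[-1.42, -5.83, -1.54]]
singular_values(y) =[7.7, 3.79, 1.83]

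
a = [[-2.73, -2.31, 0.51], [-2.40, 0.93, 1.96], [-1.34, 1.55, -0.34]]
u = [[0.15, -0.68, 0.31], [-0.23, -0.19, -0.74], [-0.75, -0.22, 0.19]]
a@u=[[-0.26, 2.18, 0.96], [-2.04, 1.02, -1.06], [-0.30, 0.69, -1.63]]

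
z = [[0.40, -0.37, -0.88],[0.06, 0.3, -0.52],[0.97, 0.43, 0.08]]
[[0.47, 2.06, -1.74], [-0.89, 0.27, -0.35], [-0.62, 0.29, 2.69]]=z @ [[0.28, 1.05, 1.76], [-2.17, -1.47, 1.91], [0.50, -1.24, 1.97]]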